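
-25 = -25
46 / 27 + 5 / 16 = 2.02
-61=-61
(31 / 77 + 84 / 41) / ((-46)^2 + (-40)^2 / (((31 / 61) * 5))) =239909 / 268711212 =0.00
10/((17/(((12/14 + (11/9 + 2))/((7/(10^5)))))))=257000000/7497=34280.38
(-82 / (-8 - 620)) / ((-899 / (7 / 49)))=-41 / 1976002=-0.00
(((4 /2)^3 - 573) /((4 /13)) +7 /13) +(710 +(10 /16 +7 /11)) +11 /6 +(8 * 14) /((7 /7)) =-3468437 /3432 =-1010.62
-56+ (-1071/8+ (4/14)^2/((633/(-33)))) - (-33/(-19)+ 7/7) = -302701591/1571528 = -192.62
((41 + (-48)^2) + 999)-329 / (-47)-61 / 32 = 3349.09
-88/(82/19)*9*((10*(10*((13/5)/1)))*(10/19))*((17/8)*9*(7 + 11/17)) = -150579000/41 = -3672658.54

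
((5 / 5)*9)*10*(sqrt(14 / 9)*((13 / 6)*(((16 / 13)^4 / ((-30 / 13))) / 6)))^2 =1879048192 / 104104845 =18.05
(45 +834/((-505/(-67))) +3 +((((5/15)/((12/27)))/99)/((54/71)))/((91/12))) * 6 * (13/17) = 4330734227/5949405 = 727.93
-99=-99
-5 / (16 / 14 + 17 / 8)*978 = -91280 / 61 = -1496.39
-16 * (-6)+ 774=870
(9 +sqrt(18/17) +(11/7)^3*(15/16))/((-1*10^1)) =-69357/54880 -3*sqrt(34)/170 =-1.37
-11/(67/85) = -935/67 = -13.96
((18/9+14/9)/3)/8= 4/27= 0.15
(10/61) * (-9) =-90/61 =-1.48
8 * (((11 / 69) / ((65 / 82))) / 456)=902 / 255645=0.00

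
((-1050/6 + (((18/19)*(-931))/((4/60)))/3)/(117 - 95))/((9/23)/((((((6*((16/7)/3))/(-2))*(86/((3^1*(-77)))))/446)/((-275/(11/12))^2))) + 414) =-4534565/401617234062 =-0.00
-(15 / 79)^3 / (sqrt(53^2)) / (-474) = 1125 / 4128708586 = 0.00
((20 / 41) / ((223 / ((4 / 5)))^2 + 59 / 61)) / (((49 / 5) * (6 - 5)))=97600 / 152357877021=0.00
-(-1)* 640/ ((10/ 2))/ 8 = 16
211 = 211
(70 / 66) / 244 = 35 / 8052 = 0.00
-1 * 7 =-7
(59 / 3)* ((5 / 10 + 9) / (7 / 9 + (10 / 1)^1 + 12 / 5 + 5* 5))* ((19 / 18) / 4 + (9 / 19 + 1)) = 701215 / 82464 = 8.50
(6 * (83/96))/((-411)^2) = 83/2702736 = 0.00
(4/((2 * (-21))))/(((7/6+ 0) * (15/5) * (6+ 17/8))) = -32/9555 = -0.00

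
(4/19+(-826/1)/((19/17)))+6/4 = -28019/38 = -737.34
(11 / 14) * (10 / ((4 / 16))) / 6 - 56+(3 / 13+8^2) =3677 / 273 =13.47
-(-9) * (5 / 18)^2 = 25 / 36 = 0.69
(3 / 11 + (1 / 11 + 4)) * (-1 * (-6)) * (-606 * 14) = -2443392 / 11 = -222126.55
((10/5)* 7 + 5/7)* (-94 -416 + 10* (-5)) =-8240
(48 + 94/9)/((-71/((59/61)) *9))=-31034/350811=-0.09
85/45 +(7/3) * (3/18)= 41/18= 2.28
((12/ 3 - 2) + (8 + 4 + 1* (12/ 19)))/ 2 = 139/ 19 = 7.32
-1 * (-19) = 19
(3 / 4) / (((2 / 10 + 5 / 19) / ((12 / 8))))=855 / 352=2.43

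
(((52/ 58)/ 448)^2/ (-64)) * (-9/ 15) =0.00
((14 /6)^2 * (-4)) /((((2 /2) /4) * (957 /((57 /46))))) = -7448 /66033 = -0.11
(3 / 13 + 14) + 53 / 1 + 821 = 11547 / 13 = 888.23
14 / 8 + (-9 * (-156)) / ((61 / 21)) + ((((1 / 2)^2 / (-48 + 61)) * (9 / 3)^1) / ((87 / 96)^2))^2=14148131186563 / 29165439316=485.10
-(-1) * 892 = 892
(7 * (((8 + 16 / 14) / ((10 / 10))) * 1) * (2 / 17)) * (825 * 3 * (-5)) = -1584000 / 17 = -93176.47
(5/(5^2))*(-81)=-81/5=-16.20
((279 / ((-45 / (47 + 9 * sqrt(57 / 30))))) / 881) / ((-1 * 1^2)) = 279 * sqrt(190) / 44050 + 1457 / 4405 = 0.42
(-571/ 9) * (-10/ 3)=211.48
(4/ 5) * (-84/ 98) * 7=-24/ 5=-4.80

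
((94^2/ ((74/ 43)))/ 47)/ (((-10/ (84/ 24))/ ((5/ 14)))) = -2021/ 148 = -13.66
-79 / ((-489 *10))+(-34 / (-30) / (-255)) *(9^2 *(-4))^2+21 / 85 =-193816259 / 415650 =-466.30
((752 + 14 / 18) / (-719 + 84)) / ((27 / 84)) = -37940 / 10287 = -3.69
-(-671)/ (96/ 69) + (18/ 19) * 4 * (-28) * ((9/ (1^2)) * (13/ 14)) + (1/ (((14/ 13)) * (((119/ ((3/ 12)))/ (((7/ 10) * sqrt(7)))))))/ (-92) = -245909/ 608 - 13 * sqrt(7)/ 875840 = -404.46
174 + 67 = 241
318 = 318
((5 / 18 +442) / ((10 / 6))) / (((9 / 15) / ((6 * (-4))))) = -31844 / 3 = -10614.67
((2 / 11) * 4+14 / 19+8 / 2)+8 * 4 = 7830 / 209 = 37.46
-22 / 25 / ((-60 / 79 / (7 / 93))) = 6083 / 69750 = 0.09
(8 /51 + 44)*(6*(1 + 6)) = 31528 /17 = 1854.59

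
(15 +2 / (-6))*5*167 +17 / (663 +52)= 26269151 / 2145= 12246.69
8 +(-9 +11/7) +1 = 11/7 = 1.57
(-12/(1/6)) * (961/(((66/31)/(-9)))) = 3217428/11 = 292493.45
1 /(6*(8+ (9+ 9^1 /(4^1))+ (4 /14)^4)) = 4802 /554823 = 0.01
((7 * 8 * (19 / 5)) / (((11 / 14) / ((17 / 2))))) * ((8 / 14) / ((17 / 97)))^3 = 8878482944 / 111265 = 79795.83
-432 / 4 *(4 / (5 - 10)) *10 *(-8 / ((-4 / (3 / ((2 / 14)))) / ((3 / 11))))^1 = 9896.73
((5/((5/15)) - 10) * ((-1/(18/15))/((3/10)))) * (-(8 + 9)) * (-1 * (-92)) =195500/9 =21722.22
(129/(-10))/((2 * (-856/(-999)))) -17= -419911/17120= -24.53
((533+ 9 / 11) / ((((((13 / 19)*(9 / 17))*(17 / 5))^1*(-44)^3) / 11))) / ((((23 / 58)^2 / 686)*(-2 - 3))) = 4022904998 / 82379583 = 48.83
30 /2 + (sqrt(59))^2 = 74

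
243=243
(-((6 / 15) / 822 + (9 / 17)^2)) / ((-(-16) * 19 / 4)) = -2194 / 593895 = -0.00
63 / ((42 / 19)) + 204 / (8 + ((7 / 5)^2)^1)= 8131 / 166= 48.98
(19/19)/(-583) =-1/583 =-0.00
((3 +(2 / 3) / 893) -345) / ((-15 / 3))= 916216 / 13395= 68.40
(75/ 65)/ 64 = 15/ 832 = 0.02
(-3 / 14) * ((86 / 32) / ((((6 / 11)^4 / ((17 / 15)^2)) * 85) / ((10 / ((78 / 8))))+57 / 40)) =-53512855 / 663125204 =-0.08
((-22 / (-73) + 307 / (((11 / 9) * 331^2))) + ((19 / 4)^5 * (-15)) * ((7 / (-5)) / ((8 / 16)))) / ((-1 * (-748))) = 4574673789571189 / 33693264529408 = 135.77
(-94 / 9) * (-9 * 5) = 470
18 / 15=6 / 5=1.20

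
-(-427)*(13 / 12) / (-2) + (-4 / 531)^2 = -521721709 / 2255688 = -231.29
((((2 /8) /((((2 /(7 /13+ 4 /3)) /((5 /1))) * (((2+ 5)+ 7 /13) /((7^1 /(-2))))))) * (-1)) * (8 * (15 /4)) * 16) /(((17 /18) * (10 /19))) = 62415 /119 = 524.50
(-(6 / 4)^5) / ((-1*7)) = 243 / 224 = 1.08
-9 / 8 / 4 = -9 / 32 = -0.28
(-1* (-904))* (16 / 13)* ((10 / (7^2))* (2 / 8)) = 36160 / 637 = 56.77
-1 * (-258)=258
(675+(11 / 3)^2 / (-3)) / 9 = 18104 / 243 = 74.50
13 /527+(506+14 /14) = 507.02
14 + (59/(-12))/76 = 12709/912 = 13.94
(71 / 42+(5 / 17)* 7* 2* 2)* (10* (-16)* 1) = -566960 / 357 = -1588.12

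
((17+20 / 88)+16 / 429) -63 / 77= 14111 / 858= 16.45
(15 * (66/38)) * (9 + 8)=8415/19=442.89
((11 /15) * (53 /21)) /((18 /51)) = 9911 /1890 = 5.24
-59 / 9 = -6.56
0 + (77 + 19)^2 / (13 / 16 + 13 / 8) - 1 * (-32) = 49568 / 13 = 3812.92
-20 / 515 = -4 / 103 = -0.04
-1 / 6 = -0.17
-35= -35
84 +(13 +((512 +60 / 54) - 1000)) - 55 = -4004 / 9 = -444.89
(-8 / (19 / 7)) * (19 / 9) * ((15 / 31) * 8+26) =-51856 / 279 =-185.86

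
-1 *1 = -1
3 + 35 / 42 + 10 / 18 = 79 / 18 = 4.39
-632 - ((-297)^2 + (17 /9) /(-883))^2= -491396702135412124 /63154809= -7780827935.61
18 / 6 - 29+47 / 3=-31 / 3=-10.33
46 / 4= 23 / 2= 11.50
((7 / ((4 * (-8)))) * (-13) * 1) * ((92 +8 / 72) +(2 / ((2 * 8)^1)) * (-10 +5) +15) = 302.82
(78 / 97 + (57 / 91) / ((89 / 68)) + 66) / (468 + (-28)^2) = 0.05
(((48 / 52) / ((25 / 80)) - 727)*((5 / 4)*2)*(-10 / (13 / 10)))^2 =5537314922500 / 28561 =193876787.31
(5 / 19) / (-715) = -1 / 2717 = -0.00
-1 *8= -8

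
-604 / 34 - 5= -387 / 17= -22.76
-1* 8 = -8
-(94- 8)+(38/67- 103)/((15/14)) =-181.60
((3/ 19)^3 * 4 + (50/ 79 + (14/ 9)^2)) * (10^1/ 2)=673373990/ 43890741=15.34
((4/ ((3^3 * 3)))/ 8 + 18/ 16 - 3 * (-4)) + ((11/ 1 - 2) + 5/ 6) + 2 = 16177/ 648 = 24.96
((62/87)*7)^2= 188356/7569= 24.89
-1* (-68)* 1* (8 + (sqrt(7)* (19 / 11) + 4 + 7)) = 1292* sqrt(7) / 11 + 1292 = 1602.76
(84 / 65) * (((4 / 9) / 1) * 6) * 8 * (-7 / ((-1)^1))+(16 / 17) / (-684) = 36465148 / 188955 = 192.98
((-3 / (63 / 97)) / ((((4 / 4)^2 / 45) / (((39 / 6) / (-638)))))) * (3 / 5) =1.27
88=88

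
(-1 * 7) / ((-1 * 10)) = 7 / 10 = 0.70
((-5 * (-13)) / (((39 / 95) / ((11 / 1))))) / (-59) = -5225 / 177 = -29.52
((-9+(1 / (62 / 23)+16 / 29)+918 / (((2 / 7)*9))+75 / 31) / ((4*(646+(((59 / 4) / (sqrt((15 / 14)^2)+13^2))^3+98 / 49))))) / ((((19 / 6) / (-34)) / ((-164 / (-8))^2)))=-731031161743082252223 / 1195244926687717021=-611.62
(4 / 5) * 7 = 28 / 5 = 5.60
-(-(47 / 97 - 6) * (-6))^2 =-10304100 / 9409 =-1095.13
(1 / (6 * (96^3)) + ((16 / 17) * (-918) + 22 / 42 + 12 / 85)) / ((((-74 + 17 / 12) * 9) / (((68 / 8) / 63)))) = 2726850133421 / 15292657336320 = 0.18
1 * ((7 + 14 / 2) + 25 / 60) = 173 / 12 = 14.42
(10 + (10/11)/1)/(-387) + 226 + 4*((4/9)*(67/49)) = 47643194/208593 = 228.40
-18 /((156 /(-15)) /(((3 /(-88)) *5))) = -0.30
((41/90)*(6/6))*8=164/45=3.64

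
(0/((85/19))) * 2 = 0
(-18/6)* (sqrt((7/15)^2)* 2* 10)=-28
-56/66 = -28/33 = -0.85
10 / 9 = 1.11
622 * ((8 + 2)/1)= 6220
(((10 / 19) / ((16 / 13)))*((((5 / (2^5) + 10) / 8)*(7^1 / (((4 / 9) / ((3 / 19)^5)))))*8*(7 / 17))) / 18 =251535375 / 1637949392896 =0.00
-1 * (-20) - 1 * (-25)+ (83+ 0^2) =128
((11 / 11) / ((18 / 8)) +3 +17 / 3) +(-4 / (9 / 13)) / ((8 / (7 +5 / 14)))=319 / 84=3.80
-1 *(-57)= 57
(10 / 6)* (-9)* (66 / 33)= -30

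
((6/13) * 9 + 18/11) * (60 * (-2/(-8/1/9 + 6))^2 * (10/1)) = 1749600/3289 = 531.96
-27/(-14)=1.93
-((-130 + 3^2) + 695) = -574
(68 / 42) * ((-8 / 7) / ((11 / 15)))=-1360 / 539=-2.52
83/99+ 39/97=11912/9603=1.24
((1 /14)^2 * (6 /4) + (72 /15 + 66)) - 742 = -1315537 /1960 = -671.19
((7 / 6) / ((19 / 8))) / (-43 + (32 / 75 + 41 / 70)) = -9800 / 837653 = -0.01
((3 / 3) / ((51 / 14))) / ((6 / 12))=28 / 51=0.55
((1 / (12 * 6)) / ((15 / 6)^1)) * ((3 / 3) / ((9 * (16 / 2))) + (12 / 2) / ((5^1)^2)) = 457 / 324000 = 0.00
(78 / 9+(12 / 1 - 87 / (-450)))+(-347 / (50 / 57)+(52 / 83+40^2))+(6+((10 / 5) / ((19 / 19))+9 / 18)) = 1234.41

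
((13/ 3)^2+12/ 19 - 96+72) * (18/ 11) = -1570/ 209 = -7.51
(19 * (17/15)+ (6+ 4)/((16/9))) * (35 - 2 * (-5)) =9777/8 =1222.12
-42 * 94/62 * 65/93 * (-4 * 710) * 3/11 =364400400/10571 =34471.71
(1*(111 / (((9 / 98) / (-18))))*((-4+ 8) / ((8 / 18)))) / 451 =-195804 / 451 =-434.16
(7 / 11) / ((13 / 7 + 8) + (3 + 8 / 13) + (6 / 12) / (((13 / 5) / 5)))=1274 / 28897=0.04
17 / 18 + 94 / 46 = 1237 / 414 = 2.99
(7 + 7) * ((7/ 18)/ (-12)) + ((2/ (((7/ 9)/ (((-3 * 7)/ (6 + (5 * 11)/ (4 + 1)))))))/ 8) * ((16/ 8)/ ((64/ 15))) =-37591/ 58752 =-0.64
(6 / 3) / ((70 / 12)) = 0.34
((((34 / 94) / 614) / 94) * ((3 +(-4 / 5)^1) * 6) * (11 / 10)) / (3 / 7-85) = -43197 / 40147249600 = -0.00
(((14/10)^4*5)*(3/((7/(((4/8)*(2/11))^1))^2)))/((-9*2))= -49/90750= -0.00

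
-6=-6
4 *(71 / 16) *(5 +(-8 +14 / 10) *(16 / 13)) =-14413 / 260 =-55.43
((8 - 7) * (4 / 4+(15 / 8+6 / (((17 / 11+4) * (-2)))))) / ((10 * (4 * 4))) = 1139 / 78080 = 0.01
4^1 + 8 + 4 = 16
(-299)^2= 89401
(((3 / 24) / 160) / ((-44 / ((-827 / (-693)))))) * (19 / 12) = -15713 / 468357120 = -0.00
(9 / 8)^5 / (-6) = -19683 / 65536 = -0.30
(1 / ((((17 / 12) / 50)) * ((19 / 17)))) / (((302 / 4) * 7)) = 1200 / 20083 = 0.06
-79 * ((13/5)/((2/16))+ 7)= -10981/5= -2196.20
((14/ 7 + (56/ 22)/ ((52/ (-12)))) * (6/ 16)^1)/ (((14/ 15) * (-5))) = -909/ 8008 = -0.11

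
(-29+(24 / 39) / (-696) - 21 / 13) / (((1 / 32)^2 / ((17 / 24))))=-75348352 / 3393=-22207.00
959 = 959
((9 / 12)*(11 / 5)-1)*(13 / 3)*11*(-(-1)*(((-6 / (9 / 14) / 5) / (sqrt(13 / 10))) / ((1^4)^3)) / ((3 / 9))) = -1001*sqrt(130) / 75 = -152.18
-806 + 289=-517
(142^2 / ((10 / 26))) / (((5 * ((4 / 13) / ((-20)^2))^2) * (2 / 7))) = 62020431200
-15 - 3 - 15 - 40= -73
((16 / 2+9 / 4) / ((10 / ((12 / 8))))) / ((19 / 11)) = 1353 / 1520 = 0.89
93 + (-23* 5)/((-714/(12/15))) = 33247/357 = 93.13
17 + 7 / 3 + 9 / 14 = 839 / 42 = 19.98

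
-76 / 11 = -6.91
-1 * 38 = -38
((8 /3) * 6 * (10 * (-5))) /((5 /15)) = -2400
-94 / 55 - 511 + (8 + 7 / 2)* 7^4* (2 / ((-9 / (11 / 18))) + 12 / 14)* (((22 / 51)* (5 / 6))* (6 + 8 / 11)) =32481194968 / 681615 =47653.29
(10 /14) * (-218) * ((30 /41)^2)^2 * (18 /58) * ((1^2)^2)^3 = -7946100000 /573629483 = -13.85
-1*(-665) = 665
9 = 9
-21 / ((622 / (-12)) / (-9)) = -1134 / 311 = -3.65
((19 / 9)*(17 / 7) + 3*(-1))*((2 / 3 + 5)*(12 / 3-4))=0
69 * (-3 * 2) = -414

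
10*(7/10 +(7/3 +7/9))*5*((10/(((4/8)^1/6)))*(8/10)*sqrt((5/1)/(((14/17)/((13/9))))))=3920*sqrt(15470)/9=54173.73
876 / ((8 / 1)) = 219 / 2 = 109.50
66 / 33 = 2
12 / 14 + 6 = 48 / 7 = 6.86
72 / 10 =36 / 5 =7.20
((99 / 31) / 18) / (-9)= -11 / 558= -0.02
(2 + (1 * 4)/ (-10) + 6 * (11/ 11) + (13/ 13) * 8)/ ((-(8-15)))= 78/ 35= 2.23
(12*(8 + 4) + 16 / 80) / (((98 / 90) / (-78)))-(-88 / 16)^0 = -72313 / 7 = -10330.43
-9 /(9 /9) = -9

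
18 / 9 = 2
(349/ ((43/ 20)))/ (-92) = -1745/ 989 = -1.76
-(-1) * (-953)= -953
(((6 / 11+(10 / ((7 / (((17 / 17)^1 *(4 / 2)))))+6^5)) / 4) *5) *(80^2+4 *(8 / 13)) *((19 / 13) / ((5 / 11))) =18217029456 / 91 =200187136.88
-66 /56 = -33 /28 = -1.18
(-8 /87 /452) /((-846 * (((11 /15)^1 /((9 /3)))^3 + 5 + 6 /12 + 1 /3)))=6750 /164151447953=0.00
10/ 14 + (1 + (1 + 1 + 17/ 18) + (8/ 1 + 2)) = 1847/ 126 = 14.66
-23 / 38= -0.61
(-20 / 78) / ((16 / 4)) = -5 / 78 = -0.06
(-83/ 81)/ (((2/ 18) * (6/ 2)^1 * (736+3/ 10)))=-830/ 198801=-0.00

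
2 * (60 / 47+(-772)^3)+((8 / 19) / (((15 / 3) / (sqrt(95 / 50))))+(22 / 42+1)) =-908236701128 / 987+4 * sqrt(190) / 475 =-920199291.81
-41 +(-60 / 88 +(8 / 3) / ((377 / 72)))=-341485 / 8294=-41.17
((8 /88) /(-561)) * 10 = -10 /6171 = -0.00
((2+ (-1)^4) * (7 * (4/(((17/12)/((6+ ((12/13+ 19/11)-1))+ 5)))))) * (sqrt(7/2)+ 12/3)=911736 * sqrt(14)/2431+ 7293888/2431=4403.66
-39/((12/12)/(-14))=546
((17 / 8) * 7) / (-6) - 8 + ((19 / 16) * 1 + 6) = -79 / 24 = -3.29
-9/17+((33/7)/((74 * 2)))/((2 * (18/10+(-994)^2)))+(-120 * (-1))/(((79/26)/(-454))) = -246493519938788973/13747044169544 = -17930.66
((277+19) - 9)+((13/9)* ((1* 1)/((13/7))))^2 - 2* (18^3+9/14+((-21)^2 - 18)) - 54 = -6961445/567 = -12277.68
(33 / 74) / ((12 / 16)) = 22 / 37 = 0.59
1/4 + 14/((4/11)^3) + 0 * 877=9325/32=291.41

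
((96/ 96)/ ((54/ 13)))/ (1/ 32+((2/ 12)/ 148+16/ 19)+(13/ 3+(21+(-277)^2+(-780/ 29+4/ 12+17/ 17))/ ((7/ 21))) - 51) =4240496/ 4053550791789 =0.00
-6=-6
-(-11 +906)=-895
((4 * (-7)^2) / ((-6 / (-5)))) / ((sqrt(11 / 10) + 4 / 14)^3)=-55698398000 / 372754497 + 7753069100 * sqrt(110) / 372754497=68.72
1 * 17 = 17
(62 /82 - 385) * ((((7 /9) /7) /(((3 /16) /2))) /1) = -504128 /1107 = -455.40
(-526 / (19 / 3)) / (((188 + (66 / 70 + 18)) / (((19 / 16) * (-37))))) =1021755 / 57944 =17.63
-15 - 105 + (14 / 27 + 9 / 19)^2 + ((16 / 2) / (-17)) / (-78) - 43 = -9422529094 / 58160349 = -162.01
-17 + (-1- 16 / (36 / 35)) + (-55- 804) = -892.56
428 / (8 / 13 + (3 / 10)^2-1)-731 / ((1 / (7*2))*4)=-4011.24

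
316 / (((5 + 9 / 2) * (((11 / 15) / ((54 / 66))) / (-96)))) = -8190720 / 2299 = -3562.73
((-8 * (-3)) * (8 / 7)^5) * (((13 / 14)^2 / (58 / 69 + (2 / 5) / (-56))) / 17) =45852917760 / 16102265683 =2.85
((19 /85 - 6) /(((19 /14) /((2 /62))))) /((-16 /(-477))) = -1639449 /400520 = -4.09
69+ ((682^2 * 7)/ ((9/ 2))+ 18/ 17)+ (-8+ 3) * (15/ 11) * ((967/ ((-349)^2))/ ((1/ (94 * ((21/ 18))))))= 148329568409366/ 204991083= 723590.34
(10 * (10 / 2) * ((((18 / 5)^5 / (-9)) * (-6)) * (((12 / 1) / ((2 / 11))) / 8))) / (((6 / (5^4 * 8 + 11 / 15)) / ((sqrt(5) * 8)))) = 692943216768 * sqrt(5) / 625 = 2479149019.58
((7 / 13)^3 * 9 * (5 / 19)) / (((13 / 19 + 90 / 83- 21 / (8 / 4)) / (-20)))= 51244200 / 60503183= 0.85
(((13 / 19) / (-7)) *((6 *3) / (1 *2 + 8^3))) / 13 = -9 / 34181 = -0.00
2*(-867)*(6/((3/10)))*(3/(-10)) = 10404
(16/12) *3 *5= 20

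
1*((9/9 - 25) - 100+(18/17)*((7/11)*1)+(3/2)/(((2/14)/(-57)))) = -269963/374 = -721.83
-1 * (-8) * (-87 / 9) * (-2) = 464 / 3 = 154.67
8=8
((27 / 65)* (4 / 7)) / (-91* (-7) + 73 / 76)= 8208 / 22060675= 0.00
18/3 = 6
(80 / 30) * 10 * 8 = 640 / 3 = 213.33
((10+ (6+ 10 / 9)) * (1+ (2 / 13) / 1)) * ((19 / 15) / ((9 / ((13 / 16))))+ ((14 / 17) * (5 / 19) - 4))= -15161531 / 209304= -72.44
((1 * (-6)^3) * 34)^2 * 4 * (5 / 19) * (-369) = -398035399680 / 19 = -20949231562.11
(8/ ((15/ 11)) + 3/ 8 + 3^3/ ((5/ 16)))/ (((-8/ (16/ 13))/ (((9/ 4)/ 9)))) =-3.56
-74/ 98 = -37/ 49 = -0.76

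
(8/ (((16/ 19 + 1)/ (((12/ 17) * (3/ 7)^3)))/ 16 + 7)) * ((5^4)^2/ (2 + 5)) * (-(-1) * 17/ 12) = 436050000000/ 6254899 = 69713.36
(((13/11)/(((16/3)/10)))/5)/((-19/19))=-39/88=-0.44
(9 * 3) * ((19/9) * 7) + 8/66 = 13171/33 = 399.12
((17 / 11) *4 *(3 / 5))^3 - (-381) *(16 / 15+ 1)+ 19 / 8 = 1119107837 / 1331000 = 840.80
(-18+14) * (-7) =28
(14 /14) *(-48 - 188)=-236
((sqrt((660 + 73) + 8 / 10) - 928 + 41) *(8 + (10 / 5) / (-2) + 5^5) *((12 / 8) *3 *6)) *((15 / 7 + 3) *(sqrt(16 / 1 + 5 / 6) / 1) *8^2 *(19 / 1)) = 616978944 *sqrt(606) *(-4435 + sqrt(18345)) / 35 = -1865787800890.94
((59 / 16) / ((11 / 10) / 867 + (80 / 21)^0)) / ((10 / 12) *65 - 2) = 767295 / 10868612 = 0.07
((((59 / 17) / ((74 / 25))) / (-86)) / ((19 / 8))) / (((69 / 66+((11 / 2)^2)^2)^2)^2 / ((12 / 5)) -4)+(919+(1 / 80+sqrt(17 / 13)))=sqrt(221) / 13+42556915679494075428835603838227 / 46307221805464100145118238960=920.16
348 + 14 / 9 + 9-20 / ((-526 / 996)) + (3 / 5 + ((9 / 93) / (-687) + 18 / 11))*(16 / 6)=371881697809 / 924183315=402.39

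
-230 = -230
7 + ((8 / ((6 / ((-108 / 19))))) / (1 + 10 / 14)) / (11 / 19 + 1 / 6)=91 / 85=1.07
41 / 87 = 0.47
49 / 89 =0.55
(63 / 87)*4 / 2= 1.45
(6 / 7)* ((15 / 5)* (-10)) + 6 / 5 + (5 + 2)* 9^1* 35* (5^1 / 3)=127767 / 35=3650.49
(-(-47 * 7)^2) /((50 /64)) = -3463712 /25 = -138548.48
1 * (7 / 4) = 7 / 4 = 1.75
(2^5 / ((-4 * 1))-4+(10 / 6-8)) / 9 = -55 / 27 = -2.04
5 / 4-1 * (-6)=29 / 4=7.25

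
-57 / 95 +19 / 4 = 83 / 20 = 4.15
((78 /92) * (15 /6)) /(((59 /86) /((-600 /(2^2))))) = -463.43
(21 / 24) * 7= 49 / 8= 6.12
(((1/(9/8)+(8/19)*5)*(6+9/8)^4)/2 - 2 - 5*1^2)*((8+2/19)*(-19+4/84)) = -134883991/228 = -591596.45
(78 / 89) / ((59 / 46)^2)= 165048 / 309809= 0.53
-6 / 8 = -3 / 4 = -0.75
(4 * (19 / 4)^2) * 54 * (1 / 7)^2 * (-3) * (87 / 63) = -282663 / 686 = -412.05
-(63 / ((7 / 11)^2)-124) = -31.57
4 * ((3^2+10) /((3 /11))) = 836 /3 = 278.67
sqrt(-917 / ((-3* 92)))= sqrt(63273) / 138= 1.82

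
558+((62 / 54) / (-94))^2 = 3594326713 / 6441444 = 558.00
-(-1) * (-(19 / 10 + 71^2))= -50429 / 10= -5042.90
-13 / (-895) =0.01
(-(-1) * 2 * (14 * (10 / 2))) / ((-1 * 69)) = -140 / 69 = -2.03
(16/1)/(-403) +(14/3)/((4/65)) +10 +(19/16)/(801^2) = 354931969921/4137043248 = 85.79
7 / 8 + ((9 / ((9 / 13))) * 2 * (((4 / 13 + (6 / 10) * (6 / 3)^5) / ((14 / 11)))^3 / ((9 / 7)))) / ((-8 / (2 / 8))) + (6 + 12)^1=-168189354337 / 74529000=-2256.70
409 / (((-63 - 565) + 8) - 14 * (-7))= -409 / 522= -0.78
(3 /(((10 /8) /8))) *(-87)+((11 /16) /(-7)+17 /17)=-934919 /560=-1669.50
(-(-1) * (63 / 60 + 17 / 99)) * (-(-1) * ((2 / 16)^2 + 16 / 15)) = 2513341 / 1900800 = 1.32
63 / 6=21 / 2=10.50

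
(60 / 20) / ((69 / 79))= 79 / 23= 3.43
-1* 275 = -275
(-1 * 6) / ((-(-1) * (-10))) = 3 / 5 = 0.60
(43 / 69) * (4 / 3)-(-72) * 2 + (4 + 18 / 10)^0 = 30187 / 207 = 145.83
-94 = -94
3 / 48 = 1 / 16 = 0.06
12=12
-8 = -8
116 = 116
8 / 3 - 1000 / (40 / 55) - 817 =-6568 / 3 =-2189.33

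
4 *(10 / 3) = 40 / 3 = 13.33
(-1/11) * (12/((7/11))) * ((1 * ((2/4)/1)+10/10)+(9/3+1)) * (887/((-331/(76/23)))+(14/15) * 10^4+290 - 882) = -4387703672/53291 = -82334.80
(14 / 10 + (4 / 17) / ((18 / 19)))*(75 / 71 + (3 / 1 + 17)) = 377039 / 10863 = 34.71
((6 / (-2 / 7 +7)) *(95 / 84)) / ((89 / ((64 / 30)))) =304 / 12549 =0.02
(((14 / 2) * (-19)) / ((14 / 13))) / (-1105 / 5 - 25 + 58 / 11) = 2717 / 5296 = 0.51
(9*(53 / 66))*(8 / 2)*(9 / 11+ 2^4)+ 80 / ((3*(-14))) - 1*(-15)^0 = 1228049 / 2541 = 483.29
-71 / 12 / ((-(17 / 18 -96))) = -213 / 3422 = -0.06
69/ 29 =2.38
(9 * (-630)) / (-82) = 2835 / 41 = 69.15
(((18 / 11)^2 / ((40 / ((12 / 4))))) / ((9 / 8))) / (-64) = -27 / 9680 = -0.00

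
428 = 428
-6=-6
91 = 91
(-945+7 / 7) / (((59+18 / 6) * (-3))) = 472 / 93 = 5.08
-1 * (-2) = 2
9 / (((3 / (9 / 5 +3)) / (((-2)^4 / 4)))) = 288 / 5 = 57.60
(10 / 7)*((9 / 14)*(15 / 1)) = 13.78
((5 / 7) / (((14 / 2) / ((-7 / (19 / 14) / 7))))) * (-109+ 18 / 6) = 1060 / 133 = 7.97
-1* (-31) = 31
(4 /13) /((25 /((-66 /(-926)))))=132 /150475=0.00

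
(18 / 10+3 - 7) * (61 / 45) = -671 / 225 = -2.98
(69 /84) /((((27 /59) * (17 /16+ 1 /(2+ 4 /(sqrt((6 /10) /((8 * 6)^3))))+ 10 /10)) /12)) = 528257280688 /50582463057 - 22233088 * sqrt(5) /16860821019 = 10.44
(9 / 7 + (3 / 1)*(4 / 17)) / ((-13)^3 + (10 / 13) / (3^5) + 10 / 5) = -748683 / 825145405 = -0.00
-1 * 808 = -808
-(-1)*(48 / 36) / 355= 4 / 1065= 0.00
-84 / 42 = -2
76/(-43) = -76/43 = -1.77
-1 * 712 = -712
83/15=5.53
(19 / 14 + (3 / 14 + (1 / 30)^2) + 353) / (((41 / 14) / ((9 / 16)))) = 2233807 / 32800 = 68.10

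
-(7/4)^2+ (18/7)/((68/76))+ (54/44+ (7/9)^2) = 2788411/1696464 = 1.64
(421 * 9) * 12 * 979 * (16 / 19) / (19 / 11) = 7834318272 / 361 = 21701712.66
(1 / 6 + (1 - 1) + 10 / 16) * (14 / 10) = 133 / 120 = 1.11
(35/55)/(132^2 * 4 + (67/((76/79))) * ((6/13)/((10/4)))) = 8645/946994829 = 0.00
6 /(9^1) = 2 /3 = 0.67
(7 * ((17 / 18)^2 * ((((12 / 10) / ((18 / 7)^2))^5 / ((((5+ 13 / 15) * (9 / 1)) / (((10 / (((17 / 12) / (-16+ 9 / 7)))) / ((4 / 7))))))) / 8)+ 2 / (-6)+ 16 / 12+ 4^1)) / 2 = 229101518075913007 / 13091713164288000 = 17.50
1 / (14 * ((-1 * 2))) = -1 / 28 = -0.04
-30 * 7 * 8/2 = -840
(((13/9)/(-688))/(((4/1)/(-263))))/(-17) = -3419/421056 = -0.01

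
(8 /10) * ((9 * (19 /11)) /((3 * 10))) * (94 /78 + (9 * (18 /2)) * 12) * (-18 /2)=-2596122 /715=-3630.94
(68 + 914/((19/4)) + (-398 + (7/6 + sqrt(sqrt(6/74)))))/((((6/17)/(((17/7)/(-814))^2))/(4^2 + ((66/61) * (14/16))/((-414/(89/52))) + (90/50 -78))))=-369926727631 * 3^(1/4) * 37^(3/4)/9014509172148480 + 5752730541389681/27774433665538560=0.21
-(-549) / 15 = 183 / 5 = 36.60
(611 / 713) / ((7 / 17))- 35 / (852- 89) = 1107228 / 544019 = 2.04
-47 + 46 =-1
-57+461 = 404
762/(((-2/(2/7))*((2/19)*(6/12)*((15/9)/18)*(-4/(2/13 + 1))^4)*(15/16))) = -131930775/799708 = -164.97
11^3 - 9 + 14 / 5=6624 / 5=1324.80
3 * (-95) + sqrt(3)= -285 + sqrt(3)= -283.27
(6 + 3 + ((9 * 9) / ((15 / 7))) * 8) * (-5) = -1557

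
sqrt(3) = 1.73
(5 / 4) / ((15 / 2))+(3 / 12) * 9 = 29 / 12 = 2.42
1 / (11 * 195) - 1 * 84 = -180179 / 2145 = -84.00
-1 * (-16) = 16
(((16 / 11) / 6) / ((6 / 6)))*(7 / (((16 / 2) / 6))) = 14 / 11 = 1.27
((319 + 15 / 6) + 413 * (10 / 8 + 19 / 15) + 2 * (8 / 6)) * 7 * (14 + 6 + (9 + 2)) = 5917807 / 20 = 295890.35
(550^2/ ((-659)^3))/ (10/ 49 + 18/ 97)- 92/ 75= -12217557882559/ 9937988690775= -1.23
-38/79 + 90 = 7072/79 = 89.52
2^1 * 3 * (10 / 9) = 20 / 3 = 6.67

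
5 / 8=0.62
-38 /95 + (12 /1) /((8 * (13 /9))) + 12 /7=2141 /910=2.35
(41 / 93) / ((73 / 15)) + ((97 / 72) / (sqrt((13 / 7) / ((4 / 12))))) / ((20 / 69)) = 205 / 2263 + 2231 * sqrt(273) / 18720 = 2.06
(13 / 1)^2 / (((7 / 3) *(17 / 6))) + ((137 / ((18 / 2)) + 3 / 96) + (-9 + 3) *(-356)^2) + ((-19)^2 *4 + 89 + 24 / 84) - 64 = -758905.90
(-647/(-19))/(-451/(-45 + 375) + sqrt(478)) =795810/8141861 + 582300 * sqrt(478)/8141861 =1.66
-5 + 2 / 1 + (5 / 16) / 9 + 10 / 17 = -5819 / 2448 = -2.38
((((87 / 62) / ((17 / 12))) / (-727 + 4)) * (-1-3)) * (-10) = -6960 / 127007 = -0.05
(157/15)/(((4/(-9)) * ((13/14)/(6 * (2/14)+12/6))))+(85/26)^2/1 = -41759/676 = -61.77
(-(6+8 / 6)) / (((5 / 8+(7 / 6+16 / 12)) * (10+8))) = -88 / 675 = -0.13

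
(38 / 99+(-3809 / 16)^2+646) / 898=1452721571 / 22758912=63.83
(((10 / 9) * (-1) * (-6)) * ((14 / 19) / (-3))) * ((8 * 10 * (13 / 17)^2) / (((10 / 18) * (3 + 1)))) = -189280 / 5491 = -34.47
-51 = -51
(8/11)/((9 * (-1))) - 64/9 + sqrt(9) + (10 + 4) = 971/99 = 9.81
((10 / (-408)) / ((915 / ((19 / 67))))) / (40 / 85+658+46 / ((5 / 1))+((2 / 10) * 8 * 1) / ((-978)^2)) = -2524055 / 221852087485048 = -0.00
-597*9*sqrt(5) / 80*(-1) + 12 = 12 + 5373*sqrt(5) / 80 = 162.18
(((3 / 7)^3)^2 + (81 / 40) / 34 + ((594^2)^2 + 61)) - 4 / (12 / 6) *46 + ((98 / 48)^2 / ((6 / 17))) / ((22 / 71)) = 94656264246737193433123 / 760332545280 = 124493242903.18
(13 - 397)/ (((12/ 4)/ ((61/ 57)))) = -7808/ 57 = -136.98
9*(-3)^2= 81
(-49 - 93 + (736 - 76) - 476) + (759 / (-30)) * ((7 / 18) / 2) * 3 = 3269 / 120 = 27.24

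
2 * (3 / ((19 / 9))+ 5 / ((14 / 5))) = 853 / 133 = 6.41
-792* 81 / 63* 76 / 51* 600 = -108345600 / 119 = -910467.23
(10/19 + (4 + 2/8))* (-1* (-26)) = 4719/38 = 124.18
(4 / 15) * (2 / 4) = 2 / 15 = 0.13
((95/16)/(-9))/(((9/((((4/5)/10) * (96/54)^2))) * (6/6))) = -608/32805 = -0.02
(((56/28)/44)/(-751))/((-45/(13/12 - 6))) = -59/8921880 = -0.00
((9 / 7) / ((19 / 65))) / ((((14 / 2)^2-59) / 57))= -351 / 14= -25.07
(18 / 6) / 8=0.38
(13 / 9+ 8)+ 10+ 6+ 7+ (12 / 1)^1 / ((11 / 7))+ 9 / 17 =68347 / 1683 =40.61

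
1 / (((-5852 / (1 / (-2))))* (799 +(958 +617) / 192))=8 / 75580043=0.00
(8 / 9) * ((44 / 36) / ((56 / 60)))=1.16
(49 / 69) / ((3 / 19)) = 931 / 207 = 4.50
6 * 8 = 48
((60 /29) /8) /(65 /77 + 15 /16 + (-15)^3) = -0.00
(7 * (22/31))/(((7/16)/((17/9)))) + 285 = 85499/279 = 306.45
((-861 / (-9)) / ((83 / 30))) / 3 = 2870 / 249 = 11.53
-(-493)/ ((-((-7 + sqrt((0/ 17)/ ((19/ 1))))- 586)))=493/ 593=0.83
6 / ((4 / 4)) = 6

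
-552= -552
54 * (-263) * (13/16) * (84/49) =-276939/14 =-19781.36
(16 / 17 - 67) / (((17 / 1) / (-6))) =6738 / 289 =23.31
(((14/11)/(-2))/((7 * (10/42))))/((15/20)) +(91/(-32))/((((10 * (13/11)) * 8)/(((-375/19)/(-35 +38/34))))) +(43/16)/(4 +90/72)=-10575701/719093760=-0.01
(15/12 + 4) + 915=3681/4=920.25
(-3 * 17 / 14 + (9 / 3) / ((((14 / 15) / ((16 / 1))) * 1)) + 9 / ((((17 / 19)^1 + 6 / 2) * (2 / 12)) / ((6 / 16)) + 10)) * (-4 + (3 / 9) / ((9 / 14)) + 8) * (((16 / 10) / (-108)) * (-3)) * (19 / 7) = 105357736 / 3980907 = 26.47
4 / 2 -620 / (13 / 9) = -5554 / 13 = -427.23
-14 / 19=-0.74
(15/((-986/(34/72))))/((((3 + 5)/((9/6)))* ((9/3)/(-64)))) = 5/174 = 0.03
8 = 8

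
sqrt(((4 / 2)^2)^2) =4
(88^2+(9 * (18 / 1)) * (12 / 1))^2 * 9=844716096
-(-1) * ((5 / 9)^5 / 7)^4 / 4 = 0.00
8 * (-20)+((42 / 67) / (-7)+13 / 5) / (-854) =-45775241 / 286090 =-160.00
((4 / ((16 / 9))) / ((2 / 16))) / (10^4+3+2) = 6 / 3335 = 0.00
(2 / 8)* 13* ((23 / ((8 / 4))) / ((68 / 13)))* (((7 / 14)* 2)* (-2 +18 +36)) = 50531 / 136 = 371.55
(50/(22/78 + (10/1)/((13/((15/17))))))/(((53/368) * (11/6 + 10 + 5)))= 5630400/262297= 21.47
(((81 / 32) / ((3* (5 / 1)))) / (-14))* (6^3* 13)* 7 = -9477 / 40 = -236.92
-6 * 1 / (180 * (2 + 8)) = -1 / 300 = -0.00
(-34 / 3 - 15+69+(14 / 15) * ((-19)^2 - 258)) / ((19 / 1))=694 / 95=7.31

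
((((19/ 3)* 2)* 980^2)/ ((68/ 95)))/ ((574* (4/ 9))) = 46433625/ 697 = 66619.26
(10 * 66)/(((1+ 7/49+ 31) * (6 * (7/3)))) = 22/15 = 1.47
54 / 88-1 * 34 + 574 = 23787 / 44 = 540.61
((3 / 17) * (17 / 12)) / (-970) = -1 / 3880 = -0.00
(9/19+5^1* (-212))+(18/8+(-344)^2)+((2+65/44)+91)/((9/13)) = 220857974/1881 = 117415.19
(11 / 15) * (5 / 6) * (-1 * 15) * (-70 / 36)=1925 / 108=17.82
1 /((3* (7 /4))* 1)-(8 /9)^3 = -2612 /5103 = -0.51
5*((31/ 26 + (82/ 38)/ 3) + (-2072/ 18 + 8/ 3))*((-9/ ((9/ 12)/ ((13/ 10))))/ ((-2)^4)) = 538.85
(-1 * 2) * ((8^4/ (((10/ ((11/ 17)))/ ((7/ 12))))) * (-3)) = 78848/ 85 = 927.62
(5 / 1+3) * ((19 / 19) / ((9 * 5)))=8 / 45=0.18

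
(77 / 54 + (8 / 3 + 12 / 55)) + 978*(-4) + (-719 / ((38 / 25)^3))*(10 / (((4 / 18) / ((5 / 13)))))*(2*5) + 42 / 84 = -20837878243943 / 529651980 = -39342.59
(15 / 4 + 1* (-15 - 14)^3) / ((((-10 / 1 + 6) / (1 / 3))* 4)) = 97541 / 192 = 508.03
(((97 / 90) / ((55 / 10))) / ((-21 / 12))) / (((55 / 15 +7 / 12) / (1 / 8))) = -194 / 58905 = -0.00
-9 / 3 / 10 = -3 / 10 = -0.30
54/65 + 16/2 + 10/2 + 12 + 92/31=58029/2015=28.80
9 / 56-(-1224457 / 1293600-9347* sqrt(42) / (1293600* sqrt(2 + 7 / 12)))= 9347* sqrt(434) / 6683600 + 1432357 / 1293600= 1.14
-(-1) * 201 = 201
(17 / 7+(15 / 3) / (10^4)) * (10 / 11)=34007 / 15400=2.21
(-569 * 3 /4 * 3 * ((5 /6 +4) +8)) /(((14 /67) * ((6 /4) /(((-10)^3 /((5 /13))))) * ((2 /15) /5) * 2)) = 10221729375 /4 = 2555432343.75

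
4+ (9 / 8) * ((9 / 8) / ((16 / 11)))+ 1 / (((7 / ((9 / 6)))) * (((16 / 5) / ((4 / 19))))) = 665191 / 136192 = 4.88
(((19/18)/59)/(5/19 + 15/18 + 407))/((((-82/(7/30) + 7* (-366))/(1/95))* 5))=-133/4198396024350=-0.00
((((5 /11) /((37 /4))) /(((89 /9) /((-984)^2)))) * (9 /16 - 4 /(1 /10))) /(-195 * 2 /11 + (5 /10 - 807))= 13746814560 /60996239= 225.37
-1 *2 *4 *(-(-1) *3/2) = -12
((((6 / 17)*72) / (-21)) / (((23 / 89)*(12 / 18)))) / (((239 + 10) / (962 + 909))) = -11989368 / 227171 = -52.78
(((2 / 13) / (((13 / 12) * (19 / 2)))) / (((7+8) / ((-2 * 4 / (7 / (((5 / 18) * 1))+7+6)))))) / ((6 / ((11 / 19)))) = -704 / 34958157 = -0.00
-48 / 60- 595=-2979 / 5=-595.80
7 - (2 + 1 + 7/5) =13/5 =2.60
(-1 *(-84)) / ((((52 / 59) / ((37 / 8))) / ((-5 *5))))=-1146075 / 104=-11019.95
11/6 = 1.83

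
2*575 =1150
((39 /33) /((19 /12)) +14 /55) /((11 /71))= 6.46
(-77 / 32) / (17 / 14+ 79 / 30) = -8085 / 12928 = -0.63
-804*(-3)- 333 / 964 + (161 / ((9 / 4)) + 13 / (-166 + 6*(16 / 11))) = 2483.13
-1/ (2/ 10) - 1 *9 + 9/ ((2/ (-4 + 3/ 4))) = -229/ 8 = -28.62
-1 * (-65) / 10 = 6.50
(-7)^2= 49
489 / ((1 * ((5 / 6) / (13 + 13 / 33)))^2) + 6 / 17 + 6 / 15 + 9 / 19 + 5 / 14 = 1728022496093 / 13679050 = 126326.21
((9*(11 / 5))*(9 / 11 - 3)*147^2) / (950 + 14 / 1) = -1166886 / 1205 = -968.37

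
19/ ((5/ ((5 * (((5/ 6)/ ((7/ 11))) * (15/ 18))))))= 5225/ 252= 20.73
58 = 58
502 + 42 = 544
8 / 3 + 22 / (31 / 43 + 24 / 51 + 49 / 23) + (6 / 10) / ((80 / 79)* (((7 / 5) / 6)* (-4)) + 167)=153197151833 / 16485415950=9.29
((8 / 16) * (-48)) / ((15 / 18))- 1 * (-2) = -134 / 5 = -26.80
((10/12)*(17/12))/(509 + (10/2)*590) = 85/249048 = 0.00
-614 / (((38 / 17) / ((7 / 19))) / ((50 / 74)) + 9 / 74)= -135172100 / 2003611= -67.46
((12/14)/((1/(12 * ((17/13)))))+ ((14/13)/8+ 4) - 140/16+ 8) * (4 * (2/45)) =12256/4095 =2.99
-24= -24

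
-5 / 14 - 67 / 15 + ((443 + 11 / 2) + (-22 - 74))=36506 / 105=347.68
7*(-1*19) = -133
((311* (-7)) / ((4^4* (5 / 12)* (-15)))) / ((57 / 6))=2177 / 15200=0.14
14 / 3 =4.67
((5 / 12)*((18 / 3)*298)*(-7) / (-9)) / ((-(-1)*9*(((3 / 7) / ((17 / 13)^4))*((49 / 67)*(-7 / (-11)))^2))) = 33797683446505 / 16663715523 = 2028.22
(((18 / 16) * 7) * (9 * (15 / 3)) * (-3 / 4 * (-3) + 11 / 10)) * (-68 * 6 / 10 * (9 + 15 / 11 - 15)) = 98809389 / 440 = 224566.79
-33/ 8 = -4.12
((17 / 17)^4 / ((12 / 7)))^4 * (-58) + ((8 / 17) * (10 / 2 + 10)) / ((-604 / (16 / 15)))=-179069419 / 26614656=-6.73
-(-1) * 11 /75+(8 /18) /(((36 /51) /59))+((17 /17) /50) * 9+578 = 830891 /1350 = 615.47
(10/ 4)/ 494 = 5/ 988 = 0.01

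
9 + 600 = 609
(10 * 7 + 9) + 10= 89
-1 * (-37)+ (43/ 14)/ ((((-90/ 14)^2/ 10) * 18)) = 270031/ 7290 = 37.04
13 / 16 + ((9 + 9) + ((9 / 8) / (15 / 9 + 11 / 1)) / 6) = 11447 / 608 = 18.83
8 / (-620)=-2 / 155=-0.01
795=795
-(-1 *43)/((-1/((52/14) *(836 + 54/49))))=-45858124/343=-133697.15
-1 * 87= -87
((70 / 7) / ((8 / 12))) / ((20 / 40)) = 30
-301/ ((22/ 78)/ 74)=-78971.45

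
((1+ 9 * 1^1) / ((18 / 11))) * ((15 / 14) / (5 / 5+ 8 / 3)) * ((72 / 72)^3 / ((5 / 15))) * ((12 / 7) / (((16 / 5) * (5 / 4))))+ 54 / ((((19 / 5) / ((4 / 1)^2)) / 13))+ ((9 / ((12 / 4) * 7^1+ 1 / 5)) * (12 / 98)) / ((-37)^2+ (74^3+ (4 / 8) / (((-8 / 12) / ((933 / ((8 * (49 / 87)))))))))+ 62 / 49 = 6893317117463039 / 2329334310198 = 2959.35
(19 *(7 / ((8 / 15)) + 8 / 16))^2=4289041 / 64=67016.27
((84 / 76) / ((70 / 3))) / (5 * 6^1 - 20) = 9 / 1900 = 0.00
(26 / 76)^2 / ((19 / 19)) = 169 / 1444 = 0.12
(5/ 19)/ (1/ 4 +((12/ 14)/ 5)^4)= 30012500/ 28610371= 1.05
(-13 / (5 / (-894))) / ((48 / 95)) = 4600.38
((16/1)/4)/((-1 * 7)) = -4/7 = -0.57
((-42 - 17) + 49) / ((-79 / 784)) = 7840 / 79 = 99.24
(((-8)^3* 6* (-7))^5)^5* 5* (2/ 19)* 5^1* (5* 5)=2569752500671926617175448875316827049692623230269706383619702546565738090195209760867136848789938296355553280000/ 19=135250131614311927219760500000000000000000000000000000000000000000000000000000000000000000000000000000000000000.00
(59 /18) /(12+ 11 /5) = 295 /1278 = 0.23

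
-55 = -55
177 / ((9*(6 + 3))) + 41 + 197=240.19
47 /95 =0.49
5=5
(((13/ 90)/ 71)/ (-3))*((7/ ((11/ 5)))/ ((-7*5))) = 13/ 210870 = 0.00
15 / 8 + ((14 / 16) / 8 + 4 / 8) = 159 / 64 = 2.48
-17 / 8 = -2.12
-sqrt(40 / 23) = -2 *sqrt(230) / 23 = -1.32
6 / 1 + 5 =11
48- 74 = -26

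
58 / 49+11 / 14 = 193 / 98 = 1.97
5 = 5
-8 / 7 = -1.14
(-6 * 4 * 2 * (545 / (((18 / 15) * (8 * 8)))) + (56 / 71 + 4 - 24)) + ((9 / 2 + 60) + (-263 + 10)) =-311455 / 568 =-548.34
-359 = -359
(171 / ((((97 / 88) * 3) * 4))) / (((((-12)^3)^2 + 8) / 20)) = 3135 / 36205153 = 0.00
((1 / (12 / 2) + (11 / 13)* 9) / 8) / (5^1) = 607 / 3120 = 0.19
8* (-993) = -7944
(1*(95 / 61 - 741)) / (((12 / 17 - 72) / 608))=116553904 / 18483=6306.01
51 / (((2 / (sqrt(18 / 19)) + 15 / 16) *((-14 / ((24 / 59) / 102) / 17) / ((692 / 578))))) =4484160 / 54082763 - 1594368 *sqrt(38) / 54082763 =-0.10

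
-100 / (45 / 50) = -1000 / 9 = -111.11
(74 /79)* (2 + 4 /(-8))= 111 /79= 1.41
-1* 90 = -90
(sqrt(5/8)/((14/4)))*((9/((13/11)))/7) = 99*sqrt(10)/1274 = 0.25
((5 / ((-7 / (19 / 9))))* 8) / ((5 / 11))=-1672 / 63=-26.54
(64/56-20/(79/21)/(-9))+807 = 1341689/1659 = 808.73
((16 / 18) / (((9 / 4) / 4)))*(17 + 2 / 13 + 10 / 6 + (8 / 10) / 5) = 2368768 / 78975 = 29.99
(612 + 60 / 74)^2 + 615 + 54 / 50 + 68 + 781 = 12902899263 / 34225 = 377002.17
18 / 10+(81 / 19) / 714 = 40833 / 22610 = 1.81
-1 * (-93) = 93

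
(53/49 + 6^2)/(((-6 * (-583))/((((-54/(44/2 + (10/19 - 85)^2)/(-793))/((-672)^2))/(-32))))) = -655937/93987651969832484864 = -0.00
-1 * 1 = -1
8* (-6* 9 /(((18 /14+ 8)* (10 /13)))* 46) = -69552 /25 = -2782.08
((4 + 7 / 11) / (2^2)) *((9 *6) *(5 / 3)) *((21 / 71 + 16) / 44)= 2655315 / 68728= 38.64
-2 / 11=-0.18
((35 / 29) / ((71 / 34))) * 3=3570 / 2059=1.73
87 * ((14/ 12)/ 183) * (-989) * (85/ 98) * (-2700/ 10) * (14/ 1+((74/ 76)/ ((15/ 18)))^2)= 608515111503/ 308294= 1973814.32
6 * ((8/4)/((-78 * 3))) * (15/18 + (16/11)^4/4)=-13193/131769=-0.10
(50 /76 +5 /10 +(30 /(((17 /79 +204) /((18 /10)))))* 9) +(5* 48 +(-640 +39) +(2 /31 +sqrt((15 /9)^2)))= -10140829808 /28507011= -355.73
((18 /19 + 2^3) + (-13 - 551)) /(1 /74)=-780404 /19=-41073.89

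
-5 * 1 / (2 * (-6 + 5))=5 / 2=2.50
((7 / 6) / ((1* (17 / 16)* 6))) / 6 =14 / 459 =0.03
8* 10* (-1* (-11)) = 880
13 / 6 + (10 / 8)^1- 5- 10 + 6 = -67 / 12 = -5.58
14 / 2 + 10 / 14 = 7.71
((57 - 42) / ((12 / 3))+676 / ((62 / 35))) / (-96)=-47785 / 11904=-4.01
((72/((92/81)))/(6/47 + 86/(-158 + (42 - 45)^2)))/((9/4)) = -1134486/18101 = -62.68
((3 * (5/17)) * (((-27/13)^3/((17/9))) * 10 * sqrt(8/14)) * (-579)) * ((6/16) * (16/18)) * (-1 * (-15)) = 153852169500 * sqrt(7)/4444531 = 91585.50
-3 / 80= -0.04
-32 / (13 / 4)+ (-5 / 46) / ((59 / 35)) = -349667 / 35282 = -9.91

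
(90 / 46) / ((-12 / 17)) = -255 / 92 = -2.77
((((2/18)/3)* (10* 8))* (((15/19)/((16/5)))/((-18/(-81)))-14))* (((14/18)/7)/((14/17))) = -666145/129276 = -5.15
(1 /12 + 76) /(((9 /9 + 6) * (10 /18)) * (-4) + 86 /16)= -5478 /733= -7.47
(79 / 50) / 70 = 79 / 3500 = 0.02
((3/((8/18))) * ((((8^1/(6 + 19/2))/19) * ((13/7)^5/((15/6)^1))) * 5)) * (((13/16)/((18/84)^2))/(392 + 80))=14480427/47678372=0.30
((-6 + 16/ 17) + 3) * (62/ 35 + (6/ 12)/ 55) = -1371/ 374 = -3.67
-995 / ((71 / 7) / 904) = -6296360 / 71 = -88681.13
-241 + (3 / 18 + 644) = 2419 / 6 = 403.17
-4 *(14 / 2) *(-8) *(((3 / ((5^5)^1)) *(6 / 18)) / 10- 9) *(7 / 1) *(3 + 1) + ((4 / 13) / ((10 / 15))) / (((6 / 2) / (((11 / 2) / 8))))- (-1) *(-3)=-91732376981 / 1625000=-56450.69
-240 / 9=-80 / 3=-26.67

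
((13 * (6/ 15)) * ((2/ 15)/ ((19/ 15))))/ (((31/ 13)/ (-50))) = -11.48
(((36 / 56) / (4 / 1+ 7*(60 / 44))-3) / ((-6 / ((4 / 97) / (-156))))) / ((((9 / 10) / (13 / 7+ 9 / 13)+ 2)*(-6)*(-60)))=-59537 / 387709327278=-0.00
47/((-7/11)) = -517/7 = -73.86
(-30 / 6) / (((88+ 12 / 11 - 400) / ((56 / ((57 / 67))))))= 10318 / 9747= 1.06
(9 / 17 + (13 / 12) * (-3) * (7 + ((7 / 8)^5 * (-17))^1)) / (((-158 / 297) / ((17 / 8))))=-4048540947 / 165675008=-24.44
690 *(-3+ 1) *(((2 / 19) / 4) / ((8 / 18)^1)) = -3105 / 38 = -81.71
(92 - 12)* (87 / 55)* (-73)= -101616 / 11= -9237.82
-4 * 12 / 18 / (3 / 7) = -56 / 9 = -6.22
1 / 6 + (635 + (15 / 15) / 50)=47639 / 75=635.19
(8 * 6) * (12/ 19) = 576/ 19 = 30.32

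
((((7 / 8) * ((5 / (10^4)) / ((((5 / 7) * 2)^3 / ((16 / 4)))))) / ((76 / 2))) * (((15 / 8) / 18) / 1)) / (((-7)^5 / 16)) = -1 / 638400000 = -0.00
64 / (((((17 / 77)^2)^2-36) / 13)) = -29247330112 / 1265425955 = -23.11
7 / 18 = 0.39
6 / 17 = 0.35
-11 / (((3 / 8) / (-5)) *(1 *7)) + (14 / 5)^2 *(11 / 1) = 56276 / 525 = 107.19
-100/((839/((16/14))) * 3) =-800/17619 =-0.05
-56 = -56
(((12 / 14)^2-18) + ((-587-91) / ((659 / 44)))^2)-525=32068182525 / 21279769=1506.98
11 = 11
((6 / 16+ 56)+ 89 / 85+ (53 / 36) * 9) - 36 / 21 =328239 / 4760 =68.96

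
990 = 990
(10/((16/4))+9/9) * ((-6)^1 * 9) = -189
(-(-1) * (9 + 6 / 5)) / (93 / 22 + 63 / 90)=561 / 271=2.07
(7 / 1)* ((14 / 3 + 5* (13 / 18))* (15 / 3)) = 289.72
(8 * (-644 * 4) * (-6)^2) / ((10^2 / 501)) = -92921472 / 25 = -3716858.88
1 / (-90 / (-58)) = 29 / 45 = 0.64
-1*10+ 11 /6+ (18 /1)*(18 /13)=16.76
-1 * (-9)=9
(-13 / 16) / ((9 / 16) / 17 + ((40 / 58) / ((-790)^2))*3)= -199992845 / 8145321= -24.55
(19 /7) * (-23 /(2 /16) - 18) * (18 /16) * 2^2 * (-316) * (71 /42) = 1318000.53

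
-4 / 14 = -2 / 7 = -0.29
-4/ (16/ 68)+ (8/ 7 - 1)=-118/ 7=-16.86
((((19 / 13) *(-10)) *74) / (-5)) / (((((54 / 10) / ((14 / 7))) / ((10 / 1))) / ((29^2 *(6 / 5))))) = 94595680 / 117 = 808510.09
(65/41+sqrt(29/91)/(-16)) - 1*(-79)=3304/41 - sqrt(2639)/1456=80.55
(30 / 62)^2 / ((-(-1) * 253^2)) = 0.00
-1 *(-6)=6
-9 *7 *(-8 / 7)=72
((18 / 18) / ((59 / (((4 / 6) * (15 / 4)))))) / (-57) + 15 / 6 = 8405 / 3363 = 2.50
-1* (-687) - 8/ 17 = 11671/ 17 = 686.53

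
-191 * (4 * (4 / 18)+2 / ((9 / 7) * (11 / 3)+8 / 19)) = -1500878 / 6147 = -244.16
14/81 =0.17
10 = 10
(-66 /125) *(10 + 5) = -198 /25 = -7.92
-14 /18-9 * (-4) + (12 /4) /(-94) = 29771 /846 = 35.19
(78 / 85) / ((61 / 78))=6084 / 5185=1.17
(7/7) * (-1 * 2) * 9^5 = -118098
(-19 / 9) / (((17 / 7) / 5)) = -4.35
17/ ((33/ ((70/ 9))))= 1190/ 297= 4.01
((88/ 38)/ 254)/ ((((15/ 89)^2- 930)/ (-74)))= 12895388/ 17774893965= 0.00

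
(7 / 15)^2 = 49 / 225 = 0.22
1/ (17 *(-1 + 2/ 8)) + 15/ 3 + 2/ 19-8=-2881/ 969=-2.97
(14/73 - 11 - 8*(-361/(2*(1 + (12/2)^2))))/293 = 76219/791393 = 0.10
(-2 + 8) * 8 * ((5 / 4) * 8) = 480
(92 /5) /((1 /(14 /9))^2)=18032 /405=44.52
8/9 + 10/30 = 11/9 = 1.22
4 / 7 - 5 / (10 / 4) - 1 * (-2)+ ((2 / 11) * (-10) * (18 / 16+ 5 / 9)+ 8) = 5.52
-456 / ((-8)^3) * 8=57 / 8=7.12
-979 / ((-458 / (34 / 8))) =16643 / 1832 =9.08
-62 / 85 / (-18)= 31 / 765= 0.04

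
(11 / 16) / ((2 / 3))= 33 / 32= 1.03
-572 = -572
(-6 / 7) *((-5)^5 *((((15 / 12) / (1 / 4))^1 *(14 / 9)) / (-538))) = -31250 / 807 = -38.72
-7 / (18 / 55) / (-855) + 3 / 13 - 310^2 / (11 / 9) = -34607996015 / 440154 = -78627.02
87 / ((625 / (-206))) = -17922 / 625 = -28.68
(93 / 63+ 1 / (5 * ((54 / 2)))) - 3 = -1.52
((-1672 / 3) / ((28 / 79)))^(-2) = 441 / 1090452484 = 0.00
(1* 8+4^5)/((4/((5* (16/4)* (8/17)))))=41280/17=2428.24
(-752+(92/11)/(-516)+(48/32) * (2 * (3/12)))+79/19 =-80571149/107844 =-747.11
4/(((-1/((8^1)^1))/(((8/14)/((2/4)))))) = -36.57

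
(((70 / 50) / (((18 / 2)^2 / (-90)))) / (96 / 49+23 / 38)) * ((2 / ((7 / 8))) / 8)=-7448 / 42975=-0.17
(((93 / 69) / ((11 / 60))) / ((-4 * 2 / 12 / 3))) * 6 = -50220 / 253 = -198.50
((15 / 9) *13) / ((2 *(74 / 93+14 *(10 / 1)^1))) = 2015 / 26188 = 0.08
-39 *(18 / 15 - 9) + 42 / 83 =126453 / 415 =304.71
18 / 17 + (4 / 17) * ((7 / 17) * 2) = 362 / 289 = 1.25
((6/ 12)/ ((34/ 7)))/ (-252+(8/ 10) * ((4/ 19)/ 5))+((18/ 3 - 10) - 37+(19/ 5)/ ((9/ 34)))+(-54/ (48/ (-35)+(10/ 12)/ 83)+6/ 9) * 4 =1170444764586983/ 8690343806160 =134.68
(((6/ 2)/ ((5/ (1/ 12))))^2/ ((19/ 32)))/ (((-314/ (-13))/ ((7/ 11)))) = 0.00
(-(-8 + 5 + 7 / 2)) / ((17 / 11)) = -11 / 34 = -0.32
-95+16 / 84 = -1991 / 21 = -94.81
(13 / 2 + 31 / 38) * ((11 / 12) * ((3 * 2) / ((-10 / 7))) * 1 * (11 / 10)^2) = -1295063 / 38000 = -34.08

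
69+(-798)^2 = 636873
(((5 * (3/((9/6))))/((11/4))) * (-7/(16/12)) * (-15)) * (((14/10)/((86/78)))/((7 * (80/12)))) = 7371/946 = 7.79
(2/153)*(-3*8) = -16/51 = -0.31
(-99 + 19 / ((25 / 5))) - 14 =-109.20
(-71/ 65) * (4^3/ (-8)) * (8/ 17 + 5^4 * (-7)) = -42240456/ 1105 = -38226.66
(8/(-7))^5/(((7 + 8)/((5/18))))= -16384/453789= -0.04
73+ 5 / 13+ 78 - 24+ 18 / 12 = 3351 / 26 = 128.88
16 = 16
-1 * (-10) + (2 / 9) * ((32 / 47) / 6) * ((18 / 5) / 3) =21214 / 2115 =10.03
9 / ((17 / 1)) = 0.53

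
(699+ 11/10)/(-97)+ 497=475089/970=489.78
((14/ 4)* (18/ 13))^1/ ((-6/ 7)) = -147/ 26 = -5.65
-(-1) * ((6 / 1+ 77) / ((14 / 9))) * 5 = 266.79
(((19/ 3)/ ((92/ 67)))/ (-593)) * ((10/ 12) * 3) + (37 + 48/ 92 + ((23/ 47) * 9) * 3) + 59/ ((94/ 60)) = 1359625373/ 15384792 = 88.37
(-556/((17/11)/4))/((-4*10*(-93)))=-3058/7905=-0.39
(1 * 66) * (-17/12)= -187/2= -93.50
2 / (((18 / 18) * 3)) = 2 / 3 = 0.67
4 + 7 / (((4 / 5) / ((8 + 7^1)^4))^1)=1771891 / 4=442972.75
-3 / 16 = -0.19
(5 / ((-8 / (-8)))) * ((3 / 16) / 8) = 15 / 128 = 0.12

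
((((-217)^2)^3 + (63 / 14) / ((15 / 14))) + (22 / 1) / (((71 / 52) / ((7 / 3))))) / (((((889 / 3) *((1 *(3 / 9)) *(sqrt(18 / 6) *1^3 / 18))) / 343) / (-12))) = -45215401894336685.36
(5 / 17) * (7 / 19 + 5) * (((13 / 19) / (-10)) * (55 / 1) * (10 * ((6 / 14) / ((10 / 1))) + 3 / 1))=-51480 / 2527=-20.37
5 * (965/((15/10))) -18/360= 3216.62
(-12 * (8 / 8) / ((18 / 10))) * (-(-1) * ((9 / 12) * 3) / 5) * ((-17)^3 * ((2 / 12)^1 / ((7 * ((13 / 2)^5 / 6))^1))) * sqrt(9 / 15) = 471648 * sqrt(15) / 12995255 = 0.14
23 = 23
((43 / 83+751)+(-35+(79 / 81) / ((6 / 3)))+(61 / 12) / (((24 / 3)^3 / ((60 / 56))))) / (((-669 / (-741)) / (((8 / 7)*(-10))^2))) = 853467776733325 / 8227768752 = 103730.16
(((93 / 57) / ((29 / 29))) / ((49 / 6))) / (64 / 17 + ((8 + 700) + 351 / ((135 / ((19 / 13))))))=15810 / 56626213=0.00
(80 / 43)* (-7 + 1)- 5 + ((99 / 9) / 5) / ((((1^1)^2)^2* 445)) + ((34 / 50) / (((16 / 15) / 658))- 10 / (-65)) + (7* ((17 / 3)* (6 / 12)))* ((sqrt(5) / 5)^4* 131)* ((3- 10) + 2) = -3467515369 / 29850600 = -116.16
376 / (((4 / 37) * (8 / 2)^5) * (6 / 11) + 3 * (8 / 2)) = 38258 / 7365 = 5.19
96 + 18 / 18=97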